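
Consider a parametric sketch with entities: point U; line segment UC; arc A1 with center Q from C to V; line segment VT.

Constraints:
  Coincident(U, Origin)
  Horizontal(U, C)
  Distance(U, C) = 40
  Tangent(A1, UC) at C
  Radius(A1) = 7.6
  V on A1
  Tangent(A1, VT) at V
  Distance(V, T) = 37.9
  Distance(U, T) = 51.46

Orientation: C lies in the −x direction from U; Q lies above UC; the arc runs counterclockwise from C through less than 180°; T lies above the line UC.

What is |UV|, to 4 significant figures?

33.12

Checks: ∠(QC, CU) = 90.00° ✓; |QV| = 7.600 ✓; ∠(QV, VT) = 90.00° ✓; |VT| = 37.90 ✓; |UT| = 51.46 ✓.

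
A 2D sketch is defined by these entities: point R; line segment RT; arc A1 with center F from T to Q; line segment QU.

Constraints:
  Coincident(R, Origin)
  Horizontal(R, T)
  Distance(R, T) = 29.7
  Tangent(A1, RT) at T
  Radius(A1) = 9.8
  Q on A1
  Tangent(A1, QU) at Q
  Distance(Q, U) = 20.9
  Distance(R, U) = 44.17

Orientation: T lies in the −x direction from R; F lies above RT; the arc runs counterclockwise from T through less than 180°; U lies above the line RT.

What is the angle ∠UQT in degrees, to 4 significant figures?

122.7°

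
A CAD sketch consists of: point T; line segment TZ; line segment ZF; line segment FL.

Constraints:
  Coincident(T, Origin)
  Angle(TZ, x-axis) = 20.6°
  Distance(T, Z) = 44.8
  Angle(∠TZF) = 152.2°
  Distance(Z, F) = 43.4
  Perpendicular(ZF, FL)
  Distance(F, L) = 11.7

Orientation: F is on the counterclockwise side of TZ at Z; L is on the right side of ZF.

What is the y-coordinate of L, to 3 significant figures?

40.4

T is at the origin; TZ runs at 20.6° with length 44.8, so Z = 44.8·(cos 20.6°, sin 20.6°) = (41.9, 15.8). ∠TZF = 152.2°, so ZF runs at 20.6° + (180° − 152.2°) = 48.4° from the x-axis; with |ZF| = 43.4, F = Z + 43.4·(cos 48.4°, sin 48.4°) = (70.7, 48.2). The perpendicularity gives FL at right angles to ZF; with |FL| = 11.7 on the right of ZF, L = F + 11.7·(0.748, -0.664) = (79.5, 40.4). So L.y = 40.4.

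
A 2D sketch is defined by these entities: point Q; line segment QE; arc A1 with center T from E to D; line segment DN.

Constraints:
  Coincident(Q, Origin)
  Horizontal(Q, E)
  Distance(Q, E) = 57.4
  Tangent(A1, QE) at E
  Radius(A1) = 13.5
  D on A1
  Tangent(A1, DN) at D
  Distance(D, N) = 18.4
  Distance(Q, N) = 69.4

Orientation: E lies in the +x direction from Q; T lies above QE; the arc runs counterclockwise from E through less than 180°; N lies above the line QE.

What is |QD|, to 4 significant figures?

71.89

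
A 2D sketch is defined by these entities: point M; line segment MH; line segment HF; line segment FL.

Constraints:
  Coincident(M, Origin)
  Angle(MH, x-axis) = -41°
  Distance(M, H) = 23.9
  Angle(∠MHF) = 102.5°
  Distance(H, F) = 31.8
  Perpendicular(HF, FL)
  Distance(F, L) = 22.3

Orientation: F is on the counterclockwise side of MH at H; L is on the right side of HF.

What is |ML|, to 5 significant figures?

58.732

M is at the origin; MH runs at -41.0° with length 23.9, so H = 23.9·(cos -41.0°, sin -41.0°) = (18.038, -15.680). ∠MHF = 102.5°, so HF runs at -41.0° + (180° − 102.5°) = 36.500° from the x-axis; with |HF| = 31.8, F = H + 31.8·(cos 36.500°, sin 36.500°) = (43.600, 3.2356). HF ⟂ FL; with |FL| = 22.3 on the right of HF, L = F + 22.3·(0.59482, -0.80386) = (56.865, -14.690). Then |ML| = |L − M| = 58.732.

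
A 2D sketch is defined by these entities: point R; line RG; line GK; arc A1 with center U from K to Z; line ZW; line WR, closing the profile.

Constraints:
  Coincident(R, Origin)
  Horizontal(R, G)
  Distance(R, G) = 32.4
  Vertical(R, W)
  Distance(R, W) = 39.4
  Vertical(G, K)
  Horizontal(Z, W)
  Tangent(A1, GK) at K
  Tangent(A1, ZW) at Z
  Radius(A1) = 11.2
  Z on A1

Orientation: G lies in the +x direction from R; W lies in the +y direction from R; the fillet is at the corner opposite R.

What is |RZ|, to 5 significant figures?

44.741

The virtual corner opposite R is at (32.400, 39.400). A1 meets GK tangentially, so UK is at right angles to GK and the tangent condition forces UZ to be normal to ZW, with radius 11.2, so the center U sits 11.2 in from both sides at U = (21.200, 28.200). That places the tangent points at K = (32.400, 28.200) on GK and Z = (21.200, 39.400) on ZW. Then |RZ| = |Z − R| = 44.741.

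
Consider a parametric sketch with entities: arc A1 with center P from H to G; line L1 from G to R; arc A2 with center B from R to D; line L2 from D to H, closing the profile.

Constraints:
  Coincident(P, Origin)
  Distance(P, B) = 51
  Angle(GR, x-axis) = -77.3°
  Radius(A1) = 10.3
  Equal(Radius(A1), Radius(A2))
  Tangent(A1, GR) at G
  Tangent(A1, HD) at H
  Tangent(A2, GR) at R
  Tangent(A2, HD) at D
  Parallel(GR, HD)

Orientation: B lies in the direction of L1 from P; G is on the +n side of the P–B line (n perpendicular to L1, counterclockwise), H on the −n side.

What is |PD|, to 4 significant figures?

52.03

The slot axis is L1's direction at -77.3°, so u = (cos -77.3°, sin -77.3°) = (0.2198, -0.9755) and n = (−sin -77.3°, cos -77.3°) = (0.9755, 0.2198). P is at the origin and B lies 51.0 along u from P, so B = 51.0·u = (11.21, -49.75). Tangency of A1 to both parallel lines with radius 10.3 puts G and H at P ± 10.3·n: G = (10.05, 2.264), H = (-10.05, -2.264). Equal radii place R and D the same way about B: R = B + 10.3·n = (21.26, -47.49), D = B − 10.3·n = (1.164, -52.02). Then |PD| = |D − P| = 52.03.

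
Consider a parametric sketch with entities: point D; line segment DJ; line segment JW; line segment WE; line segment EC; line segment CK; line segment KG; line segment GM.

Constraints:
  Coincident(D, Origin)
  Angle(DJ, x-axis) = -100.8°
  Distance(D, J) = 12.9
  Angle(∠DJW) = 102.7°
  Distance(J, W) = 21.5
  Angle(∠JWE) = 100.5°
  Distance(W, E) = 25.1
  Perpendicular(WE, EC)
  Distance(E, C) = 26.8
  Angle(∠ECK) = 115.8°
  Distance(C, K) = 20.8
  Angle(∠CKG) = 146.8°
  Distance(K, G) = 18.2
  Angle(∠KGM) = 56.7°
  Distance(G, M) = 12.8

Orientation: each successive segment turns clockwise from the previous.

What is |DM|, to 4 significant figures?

11.52

D is at the origin; DJ runs at -100.8° with length 12.9, so J = (-2.417, -12.67). ∠DJW = 102.7° gives JW at -178.1° from the x-axis; with |JW| = 21.5, W = (-23.91, -13.38). ∠JWE = 100.5° gives WE at 102.4° from the x-axis; with |WE| = 25.1, E = (-29.30, 11.13). WE ⟂ EC, so EC runs at 12.40°; with |EC| = 26.8, C = (-3.120, 16.89). ∠ECK = 115.8° gives CK at -51.80° from the x-axis; with |CK| = 20.8, K = (9.742, 0.5392). ∠CKG = 146.8° gives KG at -85.00° from the x-axis; with |KG| = 18.2, G = (11.33, -17.59). ∠KGM = 56.7° gives GM at 151.7° from the x-axis; with |GM| = 12.8, M = (0.05858, -11.52). Then |DM| = |M − D| = 11.52.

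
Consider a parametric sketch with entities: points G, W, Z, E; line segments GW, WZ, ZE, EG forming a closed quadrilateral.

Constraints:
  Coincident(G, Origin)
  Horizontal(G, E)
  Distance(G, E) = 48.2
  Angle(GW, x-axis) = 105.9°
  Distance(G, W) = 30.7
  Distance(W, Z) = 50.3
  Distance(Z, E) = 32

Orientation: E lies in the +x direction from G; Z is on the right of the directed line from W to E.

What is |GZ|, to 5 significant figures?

22.755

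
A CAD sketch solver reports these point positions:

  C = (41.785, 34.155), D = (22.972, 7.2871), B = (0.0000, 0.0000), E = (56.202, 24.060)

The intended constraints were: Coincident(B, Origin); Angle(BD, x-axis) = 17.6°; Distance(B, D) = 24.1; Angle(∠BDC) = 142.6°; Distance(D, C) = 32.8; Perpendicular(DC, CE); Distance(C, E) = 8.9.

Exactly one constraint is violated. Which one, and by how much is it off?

Distance(C, E) = 8.9 — off by 8.70.

B = (0.00, 0.00) ✓; BD at 17.60° ✓; |BD| = 24.10 ✓; ∠BDC = 142.6° ✓; |DC| = 32.80 ✓; ∠(DC, CE) = 90.00° ✓; |CE| = 17.60 ✗.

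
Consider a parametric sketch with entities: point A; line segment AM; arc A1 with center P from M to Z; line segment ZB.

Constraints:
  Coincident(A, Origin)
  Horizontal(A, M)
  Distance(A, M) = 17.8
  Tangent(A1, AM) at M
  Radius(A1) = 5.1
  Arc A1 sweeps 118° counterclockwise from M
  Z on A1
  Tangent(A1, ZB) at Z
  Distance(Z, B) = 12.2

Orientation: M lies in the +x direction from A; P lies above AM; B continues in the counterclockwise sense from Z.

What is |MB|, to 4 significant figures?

18.31

A is at the origin; A and M share the same y with |AM| = 17.8 and M on the +x side, so M = (17.80, 0.000). Since A1 is tangent to AM there, PM ⟂ AM, so P = M + (0, 5.1) = (17.80, 5.100). On A1, M sits at bearing -90° from P; a 118° counterclockwise sweep puts Z at bearing 28°, so Z = P + 5.1·(cos 28°, sin 28°) = (22.30, 7.494). The tangent condition forces PZ to be normal to ZB, so ZB runs along (−sin 28°, cos 28°); with |ZB| = 12.2, B = (16.58, 18.27). Then |MB| = |B − M| = 18.31.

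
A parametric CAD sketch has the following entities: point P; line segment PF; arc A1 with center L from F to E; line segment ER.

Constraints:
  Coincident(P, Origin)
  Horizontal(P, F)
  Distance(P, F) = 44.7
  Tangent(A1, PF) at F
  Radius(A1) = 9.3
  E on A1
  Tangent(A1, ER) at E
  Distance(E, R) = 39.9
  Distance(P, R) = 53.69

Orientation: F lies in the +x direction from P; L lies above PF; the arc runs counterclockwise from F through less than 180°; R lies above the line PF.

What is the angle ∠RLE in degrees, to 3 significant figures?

76.9°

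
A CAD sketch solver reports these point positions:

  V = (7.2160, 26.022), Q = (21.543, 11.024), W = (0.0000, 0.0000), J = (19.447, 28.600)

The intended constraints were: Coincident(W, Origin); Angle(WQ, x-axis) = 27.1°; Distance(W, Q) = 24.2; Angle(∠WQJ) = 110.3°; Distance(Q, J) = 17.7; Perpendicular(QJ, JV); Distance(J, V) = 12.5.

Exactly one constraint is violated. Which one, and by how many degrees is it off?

Perpendicular(QJ, JV) — off by 5.10°.

W = (0.00, 0.00) ✓; WQ at 27.10° ✓; |WQ| = 24.20 ✓; ∠WQJ = 110.3° ✓; |QJ| = 17.70 ✓; ∠(QJ, JV) = 95.10° ✗; |JV| = 12.50 ✓.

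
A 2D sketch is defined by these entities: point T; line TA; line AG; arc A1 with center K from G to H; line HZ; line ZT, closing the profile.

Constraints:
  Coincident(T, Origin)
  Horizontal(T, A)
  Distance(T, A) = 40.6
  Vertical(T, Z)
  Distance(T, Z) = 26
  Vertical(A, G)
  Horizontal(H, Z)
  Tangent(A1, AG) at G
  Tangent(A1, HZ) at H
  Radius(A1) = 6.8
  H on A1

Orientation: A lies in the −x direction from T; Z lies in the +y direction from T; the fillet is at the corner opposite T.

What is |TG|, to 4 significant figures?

44.91

The virtual corner opposite T is at (-40.60, 26.00). The tangent condition forces KG to be normal to AG and since A1 is tangent to HZ there, KH ⟂ HZ, with radius 6.8, so the center K sits 6.8 in from both sides at K = (-33.80, 19.20). That places the tangent points at G = (-40.60, 19.20) on AG and H = (-33.80, 26.00) on HZ. Then |TG| = |G − T| = 44.91.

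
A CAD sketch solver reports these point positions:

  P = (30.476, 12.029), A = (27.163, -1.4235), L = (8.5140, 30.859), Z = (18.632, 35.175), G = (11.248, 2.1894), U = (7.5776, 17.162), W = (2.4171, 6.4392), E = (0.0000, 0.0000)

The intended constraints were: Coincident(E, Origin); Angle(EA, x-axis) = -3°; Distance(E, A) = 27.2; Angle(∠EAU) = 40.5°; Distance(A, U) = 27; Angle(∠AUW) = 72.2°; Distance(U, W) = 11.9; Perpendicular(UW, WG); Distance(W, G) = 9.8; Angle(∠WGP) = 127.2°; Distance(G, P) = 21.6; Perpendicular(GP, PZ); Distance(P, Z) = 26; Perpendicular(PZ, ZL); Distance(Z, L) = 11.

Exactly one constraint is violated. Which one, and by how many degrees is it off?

Perpendicular(PZ, ZL) — off by 4.00°.

E = (0.00, 0.00) ✓; EA at -3.000° ✓; |EA| = 27.20 ✓; ∠EAU = 40.50° ✓; |AU| = 27.00 ✓; ∠AUW = 72.20° ✓; |UW| = 11.90 ✓; ∠(UW, WG) = 90.00° ✓; |WG| = 9.800 ✓; ∠WGP = 127.2° ✓; |GP| = 21.60 ✓; ∠(GP, PZ) = 90.00° ✓; |PZ| = 26.00 ✓; ∠(PZ, ZL) = 86.00° ✗; |ZL| = 11.00 ✓.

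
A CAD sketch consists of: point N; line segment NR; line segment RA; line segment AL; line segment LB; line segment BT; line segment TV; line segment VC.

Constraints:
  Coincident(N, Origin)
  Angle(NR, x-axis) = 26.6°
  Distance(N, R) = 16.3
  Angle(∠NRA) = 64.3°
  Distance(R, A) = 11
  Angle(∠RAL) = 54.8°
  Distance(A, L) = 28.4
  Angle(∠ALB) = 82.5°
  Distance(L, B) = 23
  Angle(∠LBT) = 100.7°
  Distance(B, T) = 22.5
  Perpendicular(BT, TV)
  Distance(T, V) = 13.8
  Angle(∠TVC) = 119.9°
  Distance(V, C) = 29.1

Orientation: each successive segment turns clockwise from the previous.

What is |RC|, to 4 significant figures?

24.92

N is at the origin; NR runs at 26.6° with length 16.3, so R = (14.57, 7.298). ∠NRA = 64.3° gives RA at -89.10° from the x-axis; with |RA| = 11.0, A = (14.75, -3.700). ∠RAL = 54.8° gives AL at 145.7° from the x-axis; with |AL| = 28.4, L = (-8.714, 12.30). ∠ALB = 82.5° gives LB at 48.20° from the x-axis; with |LB| = 23.0, B = (6.617, 29.45). ∠LBT = 100.7° gives BT at -31.10° from the x-axis; with |BT| = 22.5, T = (25.88, 17.83). BT ⟂ TV, so TV runs at -121.1°; with |TV| = 13.8, V = (18.75, 6.011). ∠TVC = 119.9° gives VC at 178.8° from the x-axis; with |VC| = 29.1, C = (-10.34, 6.621). Then |RC| = |C − R| = 24.92.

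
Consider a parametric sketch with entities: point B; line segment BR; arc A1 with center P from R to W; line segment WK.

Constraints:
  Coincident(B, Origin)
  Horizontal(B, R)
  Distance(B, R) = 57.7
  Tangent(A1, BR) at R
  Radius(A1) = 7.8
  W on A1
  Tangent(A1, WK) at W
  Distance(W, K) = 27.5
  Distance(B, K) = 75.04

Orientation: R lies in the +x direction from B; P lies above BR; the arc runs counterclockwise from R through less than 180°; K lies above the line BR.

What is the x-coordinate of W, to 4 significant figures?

65.50

Checks: |PW| = 7.800 ✓; ∠(PW, WK) = 90.00° ✓; |WK| = 27.50 ✓; |BK| = 75.04 ✓.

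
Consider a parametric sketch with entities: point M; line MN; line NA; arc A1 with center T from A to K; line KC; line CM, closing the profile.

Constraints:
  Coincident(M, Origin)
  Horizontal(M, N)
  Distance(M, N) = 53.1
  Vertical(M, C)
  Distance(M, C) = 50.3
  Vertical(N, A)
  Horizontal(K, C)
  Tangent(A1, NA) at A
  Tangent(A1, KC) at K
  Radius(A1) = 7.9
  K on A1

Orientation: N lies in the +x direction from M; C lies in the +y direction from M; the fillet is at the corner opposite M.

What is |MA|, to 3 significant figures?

68.0

M is at the origin; M and N share the same y with |MN| = 53.1 and N on the +x side, so N = (53.1, 0.00). M and C share the same x with |MC| = 50.3 and C on the +y side, so C = (0.00, 50.3). The virtual corner opposite M is at (53.1, 50.3). The tangent condition forces TA to be normal to NA and A1 meets KC tangentially, so TK is at right angles to KC, with radius 7.9, so the center T sits 7.9 in from both sides at T = (45.2, 42.4). That places the tangent points at A = (53.1, 42.4) on NA and K = (45.2, 50.3) on KC. Then |MA| = |A − M| = 68.0.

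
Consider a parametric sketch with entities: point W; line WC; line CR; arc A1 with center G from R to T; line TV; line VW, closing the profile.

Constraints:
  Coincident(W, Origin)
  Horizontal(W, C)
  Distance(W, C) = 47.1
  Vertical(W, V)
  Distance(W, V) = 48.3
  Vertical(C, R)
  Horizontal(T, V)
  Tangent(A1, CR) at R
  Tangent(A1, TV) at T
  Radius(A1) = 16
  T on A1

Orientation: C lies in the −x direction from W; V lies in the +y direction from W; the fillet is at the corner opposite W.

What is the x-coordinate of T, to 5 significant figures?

-31.100

The virtual corner opposite W is at (-47.100, 48.300). The tangent condition forces GR to be normal to CR and A1 meets TV tangentially, so GT is at right angles to TV, with radius 16.0, so the center G sits 16.0 in from both sides at G = (-31.100, 32.300). That places the tangent points at R = (-47.100, 32.300) on CR and T = (-31.100, 48.300) on TV. So T.x = -31.100.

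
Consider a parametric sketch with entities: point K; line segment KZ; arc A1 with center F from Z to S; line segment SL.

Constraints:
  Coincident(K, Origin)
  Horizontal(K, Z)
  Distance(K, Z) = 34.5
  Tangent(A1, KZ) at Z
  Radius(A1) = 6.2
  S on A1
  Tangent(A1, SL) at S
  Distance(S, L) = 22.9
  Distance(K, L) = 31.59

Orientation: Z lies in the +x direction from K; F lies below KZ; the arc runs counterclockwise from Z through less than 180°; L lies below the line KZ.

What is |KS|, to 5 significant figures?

29.056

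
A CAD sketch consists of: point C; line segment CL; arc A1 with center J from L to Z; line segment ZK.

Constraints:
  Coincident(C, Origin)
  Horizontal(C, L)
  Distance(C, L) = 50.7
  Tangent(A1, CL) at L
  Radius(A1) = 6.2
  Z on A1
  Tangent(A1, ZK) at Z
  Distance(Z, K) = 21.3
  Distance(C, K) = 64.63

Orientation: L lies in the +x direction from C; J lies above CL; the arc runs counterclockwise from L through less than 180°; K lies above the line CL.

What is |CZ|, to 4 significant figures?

57.15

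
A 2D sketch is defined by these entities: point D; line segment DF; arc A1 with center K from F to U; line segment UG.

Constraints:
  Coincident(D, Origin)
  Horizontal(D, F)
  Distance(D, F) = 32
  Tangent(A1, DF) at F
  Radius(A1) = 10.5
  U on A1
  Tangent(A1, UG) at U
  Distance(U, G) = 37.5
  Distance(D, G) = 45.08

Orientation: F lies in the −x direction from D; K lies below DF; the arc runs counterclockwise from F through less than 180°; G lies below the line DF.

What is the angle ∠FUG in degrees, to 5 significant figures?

111.28°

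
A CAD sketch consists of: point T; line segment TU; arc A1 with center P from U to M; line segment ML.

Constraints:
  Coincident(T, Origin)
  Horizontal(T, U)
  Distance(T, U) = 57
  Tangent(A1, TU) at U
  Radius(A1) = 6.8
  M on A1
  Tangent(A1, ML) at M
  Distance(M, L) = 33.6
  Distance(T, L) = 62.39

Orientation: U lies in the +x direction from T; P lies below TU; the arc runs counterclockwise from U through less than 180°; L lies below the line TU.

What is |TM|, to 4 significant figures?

50.61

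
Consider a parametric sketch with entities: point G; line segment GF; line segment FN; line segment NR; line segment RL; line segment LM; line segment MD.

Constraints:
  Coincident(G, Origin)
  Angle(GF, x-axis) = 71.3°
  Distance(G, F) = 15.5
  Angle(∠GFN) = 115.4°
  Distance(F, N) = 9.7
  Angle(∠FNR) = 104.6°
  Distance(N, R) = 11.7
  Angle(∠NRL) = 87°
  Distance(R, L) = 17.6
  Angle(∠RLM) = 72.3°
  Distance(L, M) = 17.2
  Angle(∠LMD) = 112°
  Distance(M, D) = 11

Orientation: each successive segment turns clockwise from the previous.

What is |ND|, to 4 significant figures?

5.583

G is at the origin; GF runs at 71.3° with length 15.5, so F = (4.970, 14.68). ∠GFN = 115.4° gives FN at 6.700° from the x-axis; with |FN| = 9.7, N = (14.60, 15.81). ∠FNR = 104.6° gives NR at -68.70° from the x-axis; with |NR| = 11.7, R = (18.85, 4.913). ∠NRL = 87.0° gives RL at -161.7° from the x-axis; with |RL| = 17.6, L = (2.143, -0.6136). ∠RLM = 72.3° gives LM at 90.60° from the x-axis; with |LM| = 17.2, M = (1.963, 16.59). ∠LMD = 112.0° gives MD at 22.60° from the x-axis; with |MD| = 11.0, D = (12.12, 20.81). Then |ND| = |D − N| = 5.583.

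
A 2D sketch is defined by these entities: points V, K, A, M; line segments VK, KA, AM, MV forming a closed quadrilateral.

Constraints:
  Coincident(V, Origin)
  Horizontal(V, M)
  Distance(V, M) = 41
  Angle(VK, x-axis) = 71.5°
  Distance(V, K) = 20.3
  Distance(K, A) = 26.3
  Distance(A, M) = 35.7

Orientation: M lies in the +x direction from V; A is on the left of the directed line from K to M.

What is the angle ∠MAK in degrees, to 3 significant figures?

77.7°

V is at the origin; VM is horizontal with |VM| = 41.0 and M in +x, so M = (41.0, 0). VK runs at 71.5° with |VK| = 20.3, so K = (6.44, 19.3). A is determined by |KA| = 26.3 and |AM| = 35.7 together: it lies at the intersection of circle(K, 26.3) and circle(M, 35.7). With |KM| = 39.6, the foot of the radical line on KM is 12.4 from K and the perpendicular offset is √(26.3² − 12.4²) = 23.2. Taking the left-of-KM solution: A = (28.6, 33.5).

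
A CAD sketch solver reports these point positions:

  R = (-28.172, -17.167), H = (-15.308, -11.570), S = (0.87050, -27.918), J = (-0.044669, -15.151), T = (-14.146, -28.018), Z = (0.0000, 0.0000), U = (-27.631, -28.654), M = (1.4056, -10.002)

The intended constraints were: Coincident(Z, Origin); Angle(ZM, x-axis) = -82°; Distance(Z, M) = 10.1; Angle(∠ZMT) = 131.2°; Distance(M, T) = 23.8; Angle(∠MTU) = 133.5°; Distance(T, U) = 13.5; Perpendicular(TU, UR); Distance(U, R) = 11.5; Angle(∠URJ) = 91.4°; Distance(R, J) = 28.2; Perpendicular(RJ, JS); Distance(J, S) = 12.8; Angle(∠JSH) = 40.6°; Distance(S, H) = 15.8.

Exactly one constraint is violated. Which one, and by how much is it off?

Distance(S, H) = 15.8 — off by 7.20.

Z = (0.00, 0.00) ✓; ZM at -82.00° ✓; |ZM| = 10.10 ✓; ∠ZMT = 131.2° ✓; |MT| = 23.80 ✓; ∠MTU = 133.5° ✓; |TU| = 13.50 ✓; ∠(TU, UR) = 90.00° ✓; |UR| = 11.50 ✓; ∠URJ = 91.40° ✓; |RJ| = 28.20 ✓; ∠(RJ, JS) = 90.00° ✓; |JS| = 12.80 ✓; ∠JSH = 40.60° ✓; |SH| = 23.00 ✗.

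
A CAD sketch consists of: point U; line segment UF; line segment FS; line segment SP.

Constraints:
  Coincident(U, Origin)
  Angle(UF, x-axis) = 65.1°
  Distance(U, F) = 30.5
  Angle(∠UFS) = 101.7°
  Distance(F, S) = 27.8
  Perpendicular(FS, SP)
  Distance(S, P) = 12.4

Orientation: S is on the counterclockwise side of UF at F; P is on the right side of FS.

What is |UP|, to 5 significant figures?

54.235

U is at the origin; UF runs at 65.1° with length 30.5, so F = 30.5·(cos 65.1°, sin 65.1°) = (12.842, 27.665). ∠UFS = 101.7°, so FS runs at 65.1° + (180° − 101.7°) = 143.40° from the x-axis; with |FS| = 27.8, S = F + 27.8·(cos 143.40°, sin 143.40°) = (-9.4767, 44.240). The perpendicularity gives SP at right angles to FS; with |SP| = 12.4 on the right of FS, P = S + 12.4·(0.59622, 0.80282) = (-2.0835, 54.195). Then |UP| = |P − U| = 54.235.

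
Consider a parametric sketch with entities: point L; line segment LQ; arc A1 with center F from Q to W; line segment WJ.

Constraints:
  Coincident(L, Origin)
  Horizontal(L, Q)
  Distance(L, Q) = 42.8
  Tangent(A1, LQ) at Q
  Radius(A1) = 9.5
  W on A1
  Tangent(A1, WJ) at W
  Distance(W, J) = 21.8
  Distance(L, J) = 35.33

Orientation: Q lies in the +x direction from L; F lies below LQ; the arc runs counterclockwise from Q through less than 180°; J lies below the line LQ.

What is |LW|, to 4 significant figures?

34.65

Checks: |FW| = 9.500 ✓; ∠(FW, WJ) = 90.00° ✓; |WJ| = 21.80 ✓; |LJ| = 35.33 ✓.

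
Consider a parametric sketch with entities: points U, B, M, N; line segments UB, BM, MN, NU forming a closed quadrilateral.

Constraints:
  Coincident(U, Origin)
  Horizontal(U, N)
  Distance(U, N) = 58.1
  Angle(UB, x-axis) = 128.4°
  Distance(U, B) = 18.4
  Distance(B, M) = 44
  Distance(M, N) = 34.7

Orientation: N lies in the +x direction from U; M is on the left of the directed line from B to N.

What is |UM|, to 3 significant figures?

39.0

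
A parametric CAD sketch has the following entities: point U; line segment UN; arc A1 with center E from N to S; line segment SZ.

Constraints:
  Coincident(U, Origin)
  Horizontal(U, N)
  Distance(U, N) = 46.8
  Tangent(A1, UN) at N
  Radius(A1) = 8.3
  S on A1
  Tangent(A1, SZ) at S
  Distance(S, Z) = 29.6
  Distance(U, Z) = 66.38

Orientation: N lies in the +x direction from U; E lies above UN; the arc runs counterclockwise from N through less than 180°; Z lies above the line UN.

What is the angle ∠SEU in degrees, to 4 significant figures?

171.4°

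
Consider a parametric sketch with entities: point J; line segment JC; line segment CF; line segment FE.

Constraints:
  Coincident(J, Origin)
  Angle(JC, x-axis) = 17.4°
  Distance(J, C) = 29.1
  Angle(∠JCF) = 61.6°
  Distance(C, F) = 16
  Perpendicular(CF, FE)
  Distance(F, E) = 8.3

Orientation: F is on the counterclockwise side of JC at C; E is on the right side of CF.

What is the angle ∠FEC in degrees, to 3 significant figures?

62.6°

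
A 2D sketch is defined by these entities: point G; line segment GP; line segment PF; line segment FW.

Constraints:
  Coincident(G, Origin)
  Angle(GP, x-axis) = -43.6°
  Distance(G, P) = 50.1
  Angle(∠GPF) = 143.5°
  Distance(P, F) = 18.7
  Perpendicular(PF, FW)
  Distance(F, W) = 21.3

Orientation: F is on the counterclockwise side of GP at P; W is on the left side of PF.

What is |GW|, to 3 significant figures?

59.6

∠GPF = 143.5°, so PF runs at -43.6° + (180° − 143.5°) = -7.10° from the x-axis; with |PF| = 18.7, F = P + 18.7·(cos -7.10°, sin -7.10°) = (54.8, -36.9). The perpendicularity gives FW at right angles to PF; with |FW| = 21.3 on the left of PF, W = F + 21.3·(0.124, 0.992) = (57.5, -15.7). Then |GW| = |W − G| = 59.6.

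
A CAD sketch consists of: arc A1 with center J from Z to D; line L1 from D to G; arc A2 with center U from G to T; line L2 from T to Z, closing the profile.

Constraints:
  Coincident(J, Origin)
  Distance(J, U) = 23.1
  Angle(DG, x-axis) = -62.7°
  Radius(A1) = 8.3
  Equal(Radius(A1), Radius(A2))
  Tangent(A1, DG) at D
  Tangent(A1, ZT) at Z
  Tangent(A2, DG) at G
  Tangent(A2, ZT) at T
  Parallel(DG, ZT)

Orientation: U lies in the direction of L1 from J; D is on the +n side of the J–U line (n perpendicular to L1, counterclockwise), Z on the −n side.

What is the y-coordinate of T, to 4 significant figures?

-24.33

The slot axis is L1's direction at -62.7°, so u = (cos -62.7°, sin -62.7°) = (0.4586, -0.8886) and n = (−sin -62.7°, cos -62.7°) = (0.8886, 0.4586). J is at the origin and U lies 23.1 along u from J, so U = 23.1·u = (10.59, -20.53). Tangency of A1 to both parallel lines with radius 8.3 puts D and Z at J ± 8.3·n: D = (7.376, 3.807), Z = (-7.376, -3.807). Equal radii place G and T the same way about U: G = U + 8.3·n = (17.97, -16.72), T = U − 8.3·n = (3.219, -24.33). So T.y = -24.33.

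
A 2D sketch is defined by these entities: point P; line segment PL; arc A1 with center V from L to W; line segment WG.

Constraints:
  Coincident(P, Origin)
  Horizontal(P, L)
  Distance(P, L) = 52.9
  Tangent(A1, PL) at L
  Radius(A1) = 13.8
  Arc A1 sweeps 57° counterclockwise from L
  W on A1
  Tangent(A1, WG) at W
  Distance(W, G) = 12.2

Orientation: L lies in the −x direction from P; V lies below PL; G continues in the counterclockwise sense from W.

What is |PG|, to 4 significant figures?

73.01

P is at the origin; PL is horizontal with |PL| = 52.9 and L on the −x side, so L = (-52.90, 0.000). The tangent condition forces VL to be normal to PL, so V = L + (0, -13.8) = (-52.90, -13.80). On A1, L sits at bearing 90° from V; a 57° counterclockwise sweep puts W at bearing 147°, so W = V + 13.8·(cos 147°, sin 147°) = (-64.47, -6.284). A1 meets WG tangentially, so VW is at right angles to WG, so WG runs along (−sin 147°, cos 147°); with |WG| = 12.2, G = (-71.12, -16.52). Then |PG| = |G − P| = 73.01.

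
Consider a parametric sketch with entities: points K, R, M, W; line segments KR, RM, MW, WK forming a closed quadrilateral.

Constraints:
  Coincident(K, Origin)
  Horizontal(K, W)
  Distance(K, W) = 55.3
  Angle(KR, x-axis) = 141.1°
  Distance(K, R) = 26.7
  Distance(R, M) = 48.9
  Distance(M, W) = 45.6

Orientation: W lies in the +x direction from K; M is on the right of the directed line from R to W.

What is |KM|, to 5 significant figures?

22.592

K is at the origin; K and W share the same y with |KW| = 55.3 and W in +x, so W = (55.3, 0). KR runs at 141.1° with |KR| = 26.7, so R = (-20.779, 16.767). M is determined by |RM| = 48.9 and |MW| = 45.6 together: it lies at the intersection of circle(R, 48.9) and circle(W, 45.6). With |RW| = 77.905, the foot of the radical line on RW is 40.954 from R and the perpendicular offset is √(48.9² − 40.954²) = 26.721. Taking the right-of-RW solution: M = (13.464, -18.142).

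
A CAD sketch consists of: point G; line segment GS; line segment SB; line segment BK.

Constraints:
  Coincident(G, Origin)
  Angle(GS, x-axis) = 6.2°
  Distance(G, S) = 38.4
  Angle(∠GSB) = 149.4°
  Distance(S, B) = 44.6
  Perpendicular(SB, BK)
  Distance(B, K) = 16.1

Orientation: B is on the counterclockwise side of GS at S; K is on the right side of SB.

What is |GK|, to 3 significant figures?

85.4

∠GSB = 149.4°, so SB runs at 6.2° + (180° − 149.4°) = 36.8° from the x-axis; with |SB| = 44.6, B = S + 44.6·(cos 36.8°, sin 36.8°) = (73.9, 30.9). The perpendicularity gives BK at right angles to SB; with |BK| = 16.1 on the right of SB, K = B + 16.1·(0.599, -0.801) = (83.5, 18.0). Then |GK| = |K − G| = 85.4.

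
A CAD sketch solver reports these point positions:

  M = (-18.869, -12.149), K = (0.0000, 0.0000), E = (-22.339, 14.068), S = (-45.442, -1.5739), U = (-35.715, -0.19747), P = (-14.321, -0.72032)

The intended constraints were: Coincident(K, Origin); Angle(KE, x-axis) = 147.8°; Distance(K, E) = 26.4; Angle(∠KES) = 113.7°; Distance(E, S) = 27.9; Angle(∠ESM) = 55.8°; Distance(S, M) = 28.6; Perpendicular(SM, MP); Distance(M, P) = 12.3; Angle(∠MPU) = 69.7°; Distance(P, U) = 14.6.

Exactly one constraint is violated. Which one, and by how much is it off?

Distance(P, U) = 14.6 — off by 6.80.

K = (0.00, 0.00) ✓; KE at 147.8° ✓; |KE| = 26.40 ✓; ∠KES = 113.7° ✓; |ES| = 27.90 ✓; ∠ESM = 55.80° ✓; |SM| = 28.60 ✓; ∠(SM, MP) = 90.00° ✓; |MP| = 12.30 ✓; ∠MPU = 69.70° ✓; |PU| = 21.40 ✗.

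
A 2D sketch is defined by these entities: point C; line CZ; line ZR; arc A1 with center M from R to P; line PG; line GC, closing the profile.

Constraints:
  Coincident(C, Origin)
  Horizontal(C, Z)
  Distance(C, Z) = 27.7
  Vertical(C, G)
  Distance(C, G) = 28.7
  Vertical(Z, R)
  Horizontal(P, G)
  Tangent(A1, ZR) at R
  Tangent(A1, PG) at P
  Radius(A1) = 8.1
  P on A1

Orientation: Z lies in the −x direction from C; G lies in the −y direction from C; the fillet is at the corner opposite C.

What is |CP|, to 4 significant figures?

34.75

C is at the origin; CZ is horizontal with |CZ| = 27.7 and Z on the −x side, so Z = (-27.70, 0.000). C and G share the same x with |CG| = 28.7 and G on the −y side, so G = (0.000, -28.70). The virtual corner opposite C is at (-27.70, -28.70). The tangent condition forces MR to be normal to ZR and A1 meets PG tangentially, so MP is at right angles to PG, with radius 8.1, so the center M sits 8.1 in from both sides at M = (-19.60, -20.60). That places the tangent points at R = (-27.70, -20.60) on ZR and P = (-19.60, -28.70) on PG. Then |CP| = |P − C| = 34.75.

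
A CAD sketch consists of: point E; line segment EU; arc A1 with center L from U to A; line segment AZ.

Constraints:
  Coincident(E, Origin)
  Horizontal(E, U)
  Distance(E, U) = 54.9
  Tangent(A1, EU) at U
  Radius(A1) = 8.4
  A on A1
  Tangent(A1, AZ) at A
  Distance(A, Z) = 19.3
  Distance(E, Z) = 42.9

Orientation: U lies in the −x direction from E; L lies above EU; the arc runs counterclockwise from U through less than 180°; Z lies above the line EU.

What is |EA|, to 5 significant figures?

47.897

Checks: ∠(LU, UE) = 90.00° ✓; |LU| = 8.400 ✓; |LA| = 8.400 ✓; ∠(LA, AZ) = 90.00° ✓; |AZ| = 19.30 ✓; |EZ| = 42.90 ✓.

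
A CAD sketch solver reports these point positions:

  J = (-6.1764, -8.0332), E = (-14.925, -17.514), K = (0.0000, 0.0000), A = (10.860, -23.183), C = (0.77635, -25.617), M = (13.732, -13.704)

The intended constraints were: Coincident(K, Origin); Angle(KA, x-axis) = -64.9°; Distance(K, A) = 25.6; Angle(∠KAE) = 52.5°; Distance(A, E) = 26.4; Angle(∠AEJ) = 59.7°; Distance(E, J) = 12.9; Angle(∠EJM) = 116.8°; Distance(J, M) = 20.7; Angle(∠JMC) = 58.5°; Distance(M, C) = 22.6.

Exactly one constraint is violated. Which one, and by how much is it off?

Distance(M, C) = 22.6 — off by 5.00.

K = (0.00, 0.00) ✓; KA at -64.90° ✓; |KA| = 25.60 ✓; ∠KAE = 52.50° ✓; |AE| = 26.40 ✓; ∠AEJ = 59.70° ✓; |EJ| = 12.90 ✓; ∠EJM = 116.8° ✓; |JM| = 20.70 ✓; ∠JMC = 58.50° ✓; |MC| = 17.60 ✗.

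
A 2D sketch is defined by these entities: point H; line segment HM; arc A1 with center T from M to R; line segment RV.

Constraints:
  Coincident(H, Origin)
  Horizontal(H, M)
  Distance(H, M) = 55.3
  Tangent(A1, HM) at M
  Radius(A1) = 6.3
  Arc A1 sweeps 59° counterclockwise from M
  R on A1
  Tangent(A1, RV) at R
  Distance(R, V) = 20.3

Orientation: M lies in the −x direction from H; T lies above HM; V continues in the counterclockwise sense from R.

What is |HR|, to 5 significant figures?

49.993

A1 meets HM tangentially, so TM is at right angles to HM, so T = M + (0, 6.3) = (-55.300, 6.3000). On A1, M sits at bearing -90° from T; a 59° counterclockwise sweep puts R at bearing -31°, so R = T + 6.3·(cos -31°, sin -31°) = (-49.900, 3.0553). Then |HR| = |R − H| = 49.993.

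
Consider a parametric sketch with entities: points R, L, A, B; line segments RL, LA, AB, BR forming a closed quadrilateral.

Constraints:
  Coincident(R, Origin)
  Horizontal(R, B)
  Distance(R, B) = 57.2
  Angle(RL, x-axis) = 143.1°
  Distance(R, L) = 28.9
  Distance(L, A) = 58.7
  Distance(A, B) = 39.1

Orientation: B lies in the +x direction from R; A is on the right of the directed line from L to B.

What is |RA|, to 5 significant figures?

29.815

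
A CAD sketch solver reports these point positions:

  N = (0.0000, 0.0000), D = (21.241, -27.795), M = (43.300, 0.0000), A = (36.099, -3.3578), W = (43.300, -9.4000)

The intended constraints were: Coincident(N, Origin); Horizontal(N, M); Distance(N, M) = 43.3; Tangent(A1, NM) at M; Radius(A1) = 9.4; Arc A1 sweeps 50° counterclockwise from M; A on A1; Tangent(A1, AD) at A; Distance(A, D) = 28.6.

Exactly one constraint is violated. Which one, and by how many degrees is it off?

Tangent(A1, AD) at A — off by 8.70°.

N = (0.00, 0.00) ✓; N.y = 0.00, M.y = 0.00 ✓; |NM| = 43.30 ✓; ∠(WM, MN) = 90.00° ✓; |WM| = 9.400 ✓; bearing(W→A) − bearing(W→M) = 50.00° ✓; |WA| = 9.400 ✓; ∠(WA, AD) = 81.30° ✗; |AD| = 28.60 ✓.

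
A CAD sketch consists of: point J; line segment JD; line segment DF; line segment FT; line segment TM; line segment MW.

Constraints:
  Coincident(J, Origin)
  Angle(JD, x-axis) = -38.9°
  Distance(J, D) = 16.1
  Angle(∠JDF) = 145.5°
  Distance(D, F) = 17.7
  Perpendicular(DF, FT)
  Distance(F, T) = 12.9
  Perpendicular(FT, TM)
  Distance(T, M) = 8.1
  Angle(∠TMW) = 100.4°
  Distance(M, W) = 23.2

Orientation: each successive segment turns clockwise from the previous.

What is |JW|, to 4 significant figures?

26.67

FT ⟂ TM, so TM runs at 106.6°; with |TM| = 8.1, M = (2.910, -23.00). ∠TMW = 100.4° gives MW at 27.00° from the x-axis; with |MW| = 23.2, W = (23.58, -12.46). Then |JW| = |W − J| = 26.67.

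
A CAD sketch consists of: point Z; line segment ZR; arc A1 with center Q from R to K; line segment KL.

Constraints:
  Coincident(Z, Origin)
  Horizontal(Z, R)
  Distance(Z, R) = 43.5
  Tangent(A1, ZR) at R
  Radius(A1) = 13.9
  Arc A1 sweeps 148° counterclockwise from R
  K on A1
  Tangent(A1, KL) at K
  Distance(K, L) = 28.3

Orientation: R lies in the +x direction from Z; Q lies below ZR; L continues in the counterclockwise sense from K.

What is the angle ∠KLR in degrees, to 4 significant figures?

35.76°

Z is at the origin; ZR is horizontal with |ZR| = 43.5 and R on the +x side, so R = (43.50, 0.000). The tangent condition forces QR to be normal to ZR, so Q = R + (0, -13.9) = (43.50, -13.90). On A1, R sits at bearing 90° from Q; a 148° counterclockwise sweep puts K at bearing 238°, so K = Q + 13.9·(cos 238°, sin 238°) = (36.13, -25.69). Tangency of A1 to KL means the radius QK is perpendicular to KL, so KL runs along (−sin 238°, cos 238°); with |KL| = 28.3, L = (60.13, -40.68). Then cos ∠KLR = LK·LR / (|LK||LR|), giving 35.76°.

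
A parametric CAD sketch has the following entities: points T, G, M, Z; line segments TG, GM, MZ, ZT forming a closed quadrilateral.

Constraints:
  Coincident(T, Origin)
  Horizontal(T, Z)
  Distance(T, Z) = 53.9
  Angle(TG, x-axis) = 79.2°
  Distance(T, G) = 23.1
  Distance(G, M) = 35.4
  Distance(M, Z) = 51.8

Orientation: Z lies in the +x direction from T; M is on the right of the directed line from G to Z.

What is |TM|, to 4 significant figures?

13.23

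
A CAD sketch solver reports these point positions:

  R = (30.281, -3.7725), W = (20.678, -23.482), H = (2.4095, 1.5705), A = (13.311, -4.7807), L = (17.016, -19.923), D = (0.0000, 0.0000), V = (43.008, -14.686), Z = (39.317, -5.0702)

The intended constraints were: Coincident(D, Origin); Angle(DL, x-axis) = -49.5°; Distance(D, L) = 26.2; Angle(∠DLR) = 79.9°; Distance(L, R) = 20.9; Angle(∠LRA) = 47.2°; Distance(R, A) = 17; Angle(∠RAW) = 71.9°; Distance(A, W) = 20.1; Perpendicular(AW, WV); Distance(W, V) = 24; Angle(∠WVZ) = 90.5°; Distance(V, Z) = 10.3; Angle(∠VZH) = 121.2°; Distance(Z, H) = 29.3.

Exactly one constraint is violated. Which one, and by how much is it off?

Distance(Z, H) = 29.3 — off by 8.20.

D = (0.00, 0.00) ✓; DL at -49.50° ✓; |DL| = 26.20 ✓; ∠DLR = 79.90° ✓; |LR| = 20.90 ✓; ∠LRA = 47.20° ✓; |RA| = 17.00 ✓; ∠RAW = 71.90° ✓; |AW| = 20.10 ✓; ∠(AW, WV) = 90.00° ✓; |WV| = 24.00 ✓; ∠WVZ = 90.50° ✓; |VZ| = 10.30 ✓; ∠VZH = 121.2° ✓; |ZH| = 37.50 ✗.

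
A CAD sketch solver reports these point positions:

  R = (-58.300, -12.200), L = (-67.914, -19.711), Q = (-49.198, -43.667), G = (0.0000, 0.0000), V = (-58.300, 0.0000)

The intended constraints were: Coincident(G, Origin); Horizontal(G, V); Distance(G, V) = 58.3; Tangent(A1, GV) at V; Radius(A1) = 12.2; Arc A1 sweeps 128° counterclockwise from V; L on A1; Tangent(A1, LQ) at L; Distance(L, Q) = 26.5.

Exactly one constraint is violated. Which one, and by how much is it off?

Distance(L, Q) = 26.5 — off by 3.90.

G = (0.00, 0.00) ✓; G.y = 0.00, V.y = 0.00 ✓; |GV| = 58.30 ✓; ∠(RV, VG) = 90.00° ✓; |RV| = 12.20 ✓; bearing(R→L) − bearing(R→V) = 128.0° ✓; |RL| = 12.20 ✓; ∠(RL, LQ) = 90.00° ✓; |LQ| = 30.40 ✗.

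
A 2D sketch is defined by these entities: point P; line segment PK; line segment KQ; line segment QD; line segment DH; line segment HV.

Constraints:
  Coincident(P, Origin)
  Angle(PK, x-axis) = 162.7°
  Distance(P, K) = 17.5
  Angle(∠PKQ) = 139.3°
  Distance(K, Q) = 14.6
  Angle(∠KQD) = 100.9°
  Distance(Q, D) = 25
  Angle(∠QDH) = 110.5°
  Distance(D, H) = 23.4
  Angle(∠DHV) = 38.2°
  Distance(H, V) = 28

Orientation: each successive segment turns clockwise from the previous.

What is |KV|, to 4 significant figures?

13.90

∠QDH = 110.5° gives DH at -26.60° from the x-axis; with |DH| = 23.4, H = (14.79, 24.13). ∠DHV = 38.2° gives HV at -168.4° from the x-axis; with |HV| = 28.0, V = (-12.64, 18.50). Then |KV| = |V − K| = 13.90.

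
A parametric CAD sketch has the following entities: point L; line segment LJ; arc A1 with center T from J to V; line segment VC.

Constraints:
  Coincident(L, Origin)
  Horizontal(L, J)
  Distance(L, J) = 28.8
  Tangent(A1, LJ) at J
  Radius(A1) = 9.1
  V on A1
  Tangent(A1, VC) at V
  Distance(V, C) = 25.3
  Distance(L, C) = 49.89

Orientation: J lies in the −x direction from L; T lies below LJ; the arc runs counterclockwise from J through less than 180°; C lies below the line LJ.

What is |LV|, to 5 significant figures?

39.152

Checks: L = (0.00, 0.00) ✓; |TV| = 9.100 ✓; ∠(TV, VC) = 90.00° ✓; |VC| = 25.30 ✓; |LC| = 49.89 ✓.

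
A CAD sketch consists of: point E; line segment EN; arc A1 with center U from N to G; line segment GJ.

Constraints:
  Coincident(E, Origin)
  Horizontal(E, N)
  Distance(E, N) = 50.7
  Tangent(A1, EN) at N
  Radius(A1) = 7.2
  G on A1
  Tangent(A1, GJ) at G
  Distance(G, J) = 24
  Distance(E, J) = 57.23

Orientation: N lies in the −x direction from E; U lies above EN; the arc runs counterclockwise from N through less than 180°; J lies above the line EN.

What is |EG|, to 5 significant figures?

44.384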